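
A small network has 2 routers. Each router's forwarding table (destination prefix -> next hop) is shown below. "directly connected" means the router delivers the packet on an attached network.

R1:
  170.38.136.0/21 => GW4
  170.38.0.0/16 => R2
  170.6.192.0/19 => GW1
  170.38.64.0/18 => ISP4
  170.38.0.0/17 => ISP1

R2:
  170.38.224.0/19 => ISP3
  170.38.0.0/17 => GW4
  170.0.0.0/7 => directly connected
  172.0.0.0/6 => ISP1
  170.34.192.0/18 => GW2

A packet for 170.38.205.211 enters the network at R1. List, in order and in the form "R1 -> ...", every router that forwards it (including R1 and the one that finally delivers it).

At R1: longest match for 170.38.205.211 is 170.38.0.0/16 -> R2
At R2: longest match for 170.38.205.211 is 170.0.0.0/7 -> directly connected

R1 -> R2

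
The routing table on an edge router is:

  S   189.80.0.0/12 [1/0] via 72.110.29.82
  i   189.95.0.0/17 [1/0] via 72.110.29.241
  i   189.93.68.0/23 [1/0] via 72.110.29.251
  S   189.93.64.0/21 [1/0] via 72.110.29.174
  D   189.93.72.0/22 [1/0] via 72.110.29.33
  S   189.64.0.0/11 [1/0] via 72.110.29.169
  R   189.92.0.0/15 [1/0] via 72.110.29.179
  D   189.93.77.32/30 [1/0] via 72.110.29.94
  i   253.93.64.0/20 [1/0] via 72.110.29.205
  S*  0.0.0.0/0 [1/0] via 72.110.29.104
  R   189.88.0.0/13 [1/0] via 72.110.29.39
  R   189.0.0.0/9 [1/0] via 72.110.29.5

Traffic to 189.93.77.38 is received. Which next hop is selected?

Routes whose prefix contains 189.93.77.38:
  0.0.0.0/0 (default, matches everything) -> 72.110.29.104
  189.0.0.0/9 (189.0.0.0 - 189.127.255.255) -> 72.110.29.5
  189.64.0.0/11 (189.64.0.0 - 189.95.255.255) -> 72.110.29.169
  189.80.0.0/12 (189.80.0.0 - 189.95.255.255) -> 72.110.29.82
  189.88.0.0/13 (189.88.0.0 - 189.95.255.255) -> 72.110.29.39
  189.92.0.0/15 (189.92.0.0 - 189.93.255.255) -> 72.110.29.179
More-specific entries that do NOT match:
  189.93.77.32/30 (189.93.77.32 - 189.93.77.35) does not contain 189.93.77.38
  189.93.68.0/23 (189.93.68.0 - 189.93.69.255) does not contain 189.93.77.38
  189.93.72.0/22 (189.93.72.0 - 189.93.75.255) does not contain 189.93.77.38
  189.93.64.0/21 (189.93.64.0 - 189.93.71.255) does not contain 189.93.77.38
  253.93.64.0/20 (253.93.64.0 - 253.93.79.255) does not contain 189.93.77.38
  189.95.0.0/17 (189.95.0.0 - 189.95.127.255) does not contain 189.93.77.38
Longest matching prefix is /15 -> next hop 72.110.29.179.

72.110.29.179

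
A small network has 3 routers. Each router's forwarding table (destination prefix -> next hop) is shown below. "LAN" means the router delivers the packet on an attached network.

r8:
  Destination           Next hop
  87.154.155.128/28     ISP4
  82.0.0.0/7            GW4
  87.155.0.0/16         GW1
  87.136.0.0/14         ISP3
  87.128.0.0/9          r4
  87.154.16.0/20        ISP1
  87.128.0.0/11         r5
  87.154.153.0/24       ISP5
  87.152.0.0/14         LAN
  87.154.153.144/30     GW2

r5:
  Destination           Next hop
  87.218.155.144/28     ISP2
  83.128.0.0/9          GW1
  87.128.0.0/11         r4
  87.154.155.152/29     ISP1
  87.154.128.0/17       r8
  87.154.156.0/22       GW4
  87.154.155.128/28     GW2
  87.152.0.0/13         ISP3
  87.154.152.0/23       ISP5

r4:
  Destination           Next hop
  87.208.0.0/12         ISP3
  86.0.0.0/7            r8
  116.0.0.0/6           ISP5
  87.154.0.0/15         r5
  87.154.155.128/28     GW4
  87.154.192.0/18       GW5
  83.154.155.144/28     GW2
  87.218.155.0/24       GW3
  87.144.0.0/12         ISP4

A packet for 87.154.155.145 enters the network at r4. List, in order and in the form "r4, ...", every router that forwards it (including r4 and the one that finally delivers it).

r4, r5, r8

At r4: longest match for 87.154.155.145 is 87.154.0.0/15 -> r5
At r5: longest match for 87.154.155.145 is 87.154.128.0/17 -> r8
At r8: longest match for 87.154.155.145 is 87.152.0.0/14 -> LAN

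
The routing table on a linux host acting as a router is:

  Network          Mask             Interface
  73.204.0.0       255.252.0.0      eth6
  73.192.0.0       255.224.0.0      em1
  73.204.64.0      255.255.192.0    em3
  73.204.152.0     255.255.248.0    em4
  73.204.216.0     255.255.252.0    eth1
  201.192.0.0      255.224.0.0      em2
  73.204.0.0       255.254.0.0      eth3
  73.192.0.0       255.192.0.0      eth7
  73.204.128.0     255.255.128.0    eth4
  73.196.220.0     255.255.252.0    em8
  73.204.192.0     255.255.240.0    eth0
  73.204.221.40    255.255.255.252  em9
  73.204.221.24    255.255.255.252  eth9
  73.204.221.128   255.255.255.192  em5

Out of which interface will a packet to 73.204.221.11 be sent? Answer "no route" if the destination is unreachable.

Routes whose prefix contains 73.204.221.11:
  73.192.0.0/10 (73.192.0.0 - 73.255.255.255) -> eth7
  73.192.0.0/11 (73.192.0.0 - 73.223.255.255) -> em1
  73.204.0.0/14 (73.204.0.0 - 73.207.255.255) -> eth6
  73.204.0.0/15 (73.204.0.0 - 73.205.255.255) -> eth3
  73.204.128.0/17 (73.204.128.0 - 73.204.255.255) -> eth4
More-specific entries that do NOT match:
  73.204.221.40/30 (73.204.221.40 - 73.204.221.43) does not contain 73.204.221.11
  73.204.221.24/30 (73.204.221.24 - 73.204.221.27) does not contain 73.204.221.11
  73.204.221.128/26 (73.204.221.128 - 73.204.221.191) does not contain 73.204.221.11
  73.204.216.0/22 (73.204.216.0 - 73.204.219.255) does not contain 73.204.221.11
  73.196.220.0/22 (73.196.220.0 - 73.196.223.255) does not contain 73.204.221.11
  73.204.152.0/21 (73.204.152.0 - 73.204.159.255) does not contain 73.204.221.11
  73.204.192.0/20 (73.204.192.0 - 73.204.207.255) does not contain 73.204.221.11
  73.204.64.0/18 (73.204.64.0 - 73.204.127.255) does not contain 73.204.221.11
Longest matching prefix is /17 -> interface eth4.

eth4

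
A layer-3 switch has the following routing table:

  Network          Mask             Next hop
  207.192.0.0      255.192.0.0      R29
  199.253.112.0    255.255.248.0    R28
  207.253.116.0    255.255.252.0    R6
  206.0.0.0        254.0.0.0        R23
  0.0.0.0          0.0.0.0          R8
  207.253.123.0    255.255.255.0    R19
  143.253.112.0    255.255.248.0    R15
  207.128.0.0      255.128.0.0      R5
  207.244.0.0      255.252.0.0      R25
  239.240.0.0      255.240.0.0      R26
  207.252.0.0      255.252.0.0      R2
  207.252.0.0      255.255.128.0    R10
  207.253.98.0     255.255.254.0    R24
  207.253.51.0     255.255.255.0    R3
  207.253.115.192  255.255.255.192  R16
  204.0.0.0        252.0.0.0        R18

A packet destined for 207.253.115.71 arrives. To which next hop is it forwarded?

Routes whose prefix contains 207.253.115.71:
  0.0.0.0/0 (default, matches everything) -> R8
  204.0.0.0/6 (204.0.0.0 - 207.255.255.255) -> R18
  206.0.0.0/7 (206.0.0.0 - 207.255.255.255) -> R23
  207.128.0.0/9 (207.128.0.0 - 207.255.255.255) -> R5
  207.192.0.0/10 (207.192.0.0 - 207.255.255.255) -> R29
  207.252.0.0/14 (207.252.0.0 - 207.255.255.255) -> R2
More-specific entries that do NOT match:
  207.253.115.192/26 (207.253.115.192 - 207.253.115.255) does not contain 207.253.115.71
  207.253.123.0/24 (207.253.123.0 - 207.253.123.255) does not contain 207.253.115.71
  207.253.51.0/24 (207.253.51.0 - 207.253.51.255) does not contain 207.253.115.71
  207.253.98.0/23 (207.253.98.0 - 207.253.99.255) does not contain 207.253.115.71
  207.253.116.0/22 (207.253.116.0 - 207.253.119.255) does not contain 207.253.115.71
  199.253.112.0/21 (199.253.112.0 - 199.253.119.255) does not contain 207.253.115.71
  143.253.112.0/21 (143.253.112.0 - 143.253.119.255) does not contain 207.253.115.71
  207.252.0.0/17 (207.252.0.0 - 207.252.127.255) does not contain 207.253.115.71
Longest matching prefix is /14 -> next hop R2.

R2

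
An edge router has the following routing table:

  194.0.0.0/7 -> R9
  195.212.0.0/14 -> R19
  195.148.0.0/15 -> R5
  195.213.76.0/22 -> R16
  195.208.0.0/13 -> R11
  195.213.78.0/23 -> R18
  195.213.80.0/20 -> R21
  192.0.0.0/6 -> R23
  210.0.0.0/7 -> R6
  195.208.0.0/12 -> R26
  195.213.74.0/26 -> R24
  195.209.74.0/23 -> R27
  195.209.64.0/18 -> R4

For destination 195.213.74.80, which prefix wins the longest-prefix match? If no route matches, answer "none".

195.212.0.0/14

Entries matching 195.213.74.80:
  192.0.0.0/6 (192.0.0.0 - 195.255.255.255)
  194.0.0.0/7 (194.0.0.0 - 195.255.255.255)
  195.208.0.0/12 (195.208.0.0 - 195.223.255.255)
  195.208.0.0/13 (195.208.0.0 - 195.215.255.255)
  195.212.0.0/14 (195.212.0.0 - 195.215.255.255)
Most specific is 195.212.0.0/14.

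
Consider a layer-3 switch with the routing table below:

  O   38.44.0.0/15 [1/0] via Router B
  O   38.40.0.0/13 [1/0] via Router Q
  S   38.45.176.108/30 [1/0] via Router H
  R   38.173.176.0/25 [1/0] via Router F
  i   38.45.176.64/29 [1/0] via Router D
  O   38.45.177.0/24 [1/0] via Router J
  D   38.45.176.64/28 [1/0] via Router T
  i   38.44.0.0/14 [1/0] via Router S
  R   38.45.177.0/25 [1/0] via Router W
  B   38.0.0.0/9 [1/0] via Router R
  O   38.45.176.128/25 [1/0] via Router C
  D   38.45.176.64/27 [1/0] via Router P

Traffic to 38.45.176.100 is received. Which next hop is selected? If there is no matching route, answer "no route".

Routes whose prefix contains 38.45.176.100:
  38.0.0.0/9 (38.0.0.0 - 38.127.255.255) -> Router R
  38.40.0.0/13 (38.40.0.0 - 38.47.255.255) -> Router Q
  38.44.0.0/14 (38.44.0.0 - 38.47.255.255) -> Router S
  38.44.0.0/15 (38.44.0.0 - 38.45.255.255) -> Router B
More-specific entries that do NOT match:
  38.45.176.108/30 (38.45.176.108 - 38.45.176.111) does not contain 38.45.176.100
  38.45.176.64/29 (38.45.176.64 - 38.45.176.71) does not contain 38.45.176.100
  38.45.176.64/28 (38.45.176.64 - 38.45.176.79) does not contain 38.45.176.100
  38.45.176.64/27 (38.45.176.64 - 38.45.176.95) does not contain 38.45.176.100
  38.173.176.0/25 (38.173.176.0 - 38.173.176.127) does not contain 38.45.176.100
  38.45.177.0/25 (38.45.177.0 - 38.45.177.127) does not contain 38.45.176.100
  38.45.176.128/25 (38.45.176.128 - 38.45.176.255) does not contain 38.45.176.100
  38.45.177.0/24 (38.45.177.0 - 38.45.177.255) does not contain 38.45.176.100
Longest matching prefix is /15 -> next hop Router B.

Router B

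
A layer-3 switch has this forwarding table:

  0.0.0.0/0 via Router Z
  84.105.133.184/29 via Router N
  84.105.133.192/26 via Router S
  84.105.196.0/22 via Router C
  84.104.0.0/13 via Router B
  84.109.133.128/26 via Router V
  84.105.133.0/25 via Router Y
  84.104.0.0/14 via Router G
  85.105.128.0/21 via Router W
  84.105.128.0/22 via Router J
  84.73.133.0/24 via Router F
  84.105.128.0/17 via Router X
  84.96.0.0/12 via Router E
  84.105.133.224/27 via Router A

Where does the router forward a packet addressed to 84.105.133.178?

Routes whose prefix contains 84.105.133.178:
  0.0.0.0/0 (default, matches everything) -> Router Z
  84.96.0.0/12 (84.96.0.0 - 84.111.255.255) -> Router E
  84.104.0.0/13 (84.104.0.0 - 84.111.255.255) -> Router B
  84.104.0.0/14 (84.104.0.0 - 84.107.255.255) -> Router G
  84.105.128.0/17 (84.105.128.0 - 84.105.255.255) -> Router X
More-specific entries that do NOT match:
  84.105.133.184/29 (84.105.133.184 - 84.105.133.191) does not contain 84.105.133.178
  84.105.133.224/27 (84.105.133.224 - 84.105.133.255) does not contain 84.105.133.178
  84.105.133.192/26 (84.105.133.192 - 84.105.133.255) does not contain 84.105.133.178
  84.109.133.128/26 (84.109.133.128 - 84.109.133.191) does not contain 84.105.133.178
  84.105.133.0/25 (84.105.133.0 - 84.105.133.127) does not contain 84.105.133.178
  84.73.133.0/24 (84.73.133.0 - 84.73.133.255) does not contain 84.105.133.178
  84.105.196.0/22 (84.105.196.0 - 84.105.199.255) does not contain 84.105.133.178
  84.105.128.0/22 (84.105.128.0 - 84.105.131.255) does not contain 84.105.133.178
  85.105.128.0/21 (85.105.128.0 - 85.105.135.255) does not contain 84.105.133.178
Longest matching prefix is /17 -> next hop Router X.

Router X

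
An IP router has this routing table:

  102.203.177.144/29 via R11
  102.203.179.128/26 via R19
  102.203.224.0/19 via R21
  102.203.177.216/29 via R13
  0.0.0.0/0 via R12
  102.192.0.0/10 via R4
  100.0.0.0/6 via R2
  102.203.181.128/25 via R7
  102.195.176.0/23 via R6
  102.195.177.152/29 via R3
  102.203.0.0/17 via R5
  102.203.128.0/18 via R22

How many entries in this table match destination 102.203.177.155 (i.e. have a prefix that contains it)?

Prefixes containing 102.203.177.155:
  0.0.0.0/0 (default, matches everything)
  100.0.0.0/6 (100.0.0.0 - 103.255.255.255)
  102.192.0.0/10 (102.192.0.0 - 102.255.255.255)
  102.203.128.0/18 (102.203.128.0 - 102.203.191.255)
Total matching entries: 4.

4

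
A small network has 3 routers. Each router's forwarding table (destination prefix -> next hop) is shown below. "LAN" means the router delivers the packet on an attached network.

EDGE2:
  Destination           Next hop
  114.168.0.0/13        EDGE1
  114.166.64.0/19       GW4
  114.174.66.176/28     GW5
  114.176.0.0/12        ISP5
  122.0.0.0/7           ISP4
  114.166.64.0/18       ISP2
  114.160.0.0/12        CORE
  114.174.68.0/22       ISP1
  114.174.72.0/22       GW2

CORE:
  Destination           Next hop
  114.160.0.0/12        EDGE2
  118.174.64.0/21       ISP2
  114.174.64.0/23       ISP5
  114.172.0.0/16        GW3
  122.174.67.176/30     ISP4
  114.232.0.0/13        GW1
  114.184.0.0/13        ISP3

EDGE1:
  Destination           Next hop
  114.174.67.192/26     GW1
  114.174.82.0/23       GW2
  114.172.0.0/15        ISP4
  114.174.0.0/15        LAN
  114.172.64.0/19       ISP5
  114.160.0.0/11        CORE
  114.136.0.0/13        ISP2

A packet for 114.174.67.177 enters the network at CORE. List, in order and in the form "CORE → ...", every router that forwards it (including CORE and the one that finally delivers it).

At CORE: longest match for 114.174.67.177 is 114.160.0.0/12 -> EDGE2
At EDGE2: longest match for 114.174.67.177 is 114.168.0.0/13 -> EDGE1
At EDGE1: longest match for 114.174.67.177 is 114.174.0.0/15 -> LAN

CORE → EDGE2 → EDGE1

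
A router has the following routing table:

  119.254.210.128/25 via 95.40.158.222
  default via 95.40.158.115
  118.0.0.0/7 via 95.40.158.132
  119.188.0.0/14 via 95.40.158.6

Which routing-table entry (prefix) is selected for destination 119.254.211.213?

118.0.0.0/7

Entries matching 119.254.211.213:
  0.0.0.0/0 (default, matches everything)
  118.0.0.0/7 (118.0.0.0 - 119.255.255.255)
Most specific is 118.0.0.0/7.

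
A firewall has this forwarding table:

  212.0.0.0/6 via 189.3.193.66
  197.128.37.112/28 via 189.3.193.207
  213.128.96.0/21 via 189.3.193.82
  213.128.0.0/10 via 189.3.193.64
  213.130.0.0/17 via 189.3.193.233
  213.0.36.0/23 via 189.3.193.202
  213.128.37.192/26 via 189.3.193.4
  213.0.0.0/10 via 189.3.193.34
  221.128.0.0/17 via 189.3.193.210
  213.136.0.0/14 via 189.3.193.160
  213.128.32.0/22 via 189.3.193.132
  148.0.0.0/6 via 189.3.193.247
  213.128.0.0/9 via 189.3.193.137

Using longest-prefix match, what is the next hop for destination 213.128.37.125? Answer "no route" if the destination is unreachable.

Routes whose prefix contains 213.128.37.125:
  212.0.0.0/6 (212.0.0.0 - 215.255.255.255) -> 189.3.193.66
  213.128.0.0/9 (213.128.0.0 - 213.255.255.255) -> 189.3.193.137
  213.128.0.0/10 (213.128.0.0 - 213.191.255.255) -> 189.3.193.64
More-specific entries that do NOT match:
  197.128.37.112/28 (197.128.37.112 - 197.128.37.127) does not contain 213.128.37.125
  213.128.37.192/26 (213.128.37.192 - 213.128.37.255) does not contain 213.128.37.125
  213.0.36.0/23 (213.0.36.0 - 213.0.37.255) does not contain 213.128.37.125
  213.128.32.0/22 (213.128.32.0 - 213.128.35.255) does not contain 213.128.37.125
  213.128.96.0/21 (213.128.96.0 - 213.128.103.255) does not contain 213.128.37.125
  213.130.0.0/17 (213.130.0.0 - 213.130.127.255) does not contain 213.128.37.125
  221.128.0.0/17 (221.128.0.0 - 221.128.127.255) does not contain 213.128.37.125
  213.136.0.0/14 (213.136.0.0 - 213.139.255.255) does not contain 213.128.37.125
Longest matching prefix is /10 -> next hop 189.3.193.64.

189.3.193.64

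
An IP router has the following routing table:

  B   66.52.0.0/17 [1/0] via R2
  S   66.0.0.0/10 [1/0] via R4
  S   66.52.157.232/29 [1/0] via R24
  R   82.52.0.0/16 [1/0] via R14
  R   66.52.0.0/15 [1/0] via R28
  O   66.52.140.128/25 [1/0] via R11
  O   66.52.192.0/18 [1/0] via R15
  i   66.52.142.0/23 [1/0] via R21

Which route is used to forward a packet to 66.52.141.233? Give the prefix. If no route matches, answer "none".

66.52.0.0/15

Entries matching 66.52.141.233:
  66.0.0.0/10 (66.0.0.0 - 66.63.255.255)
  66.52.0.0/15 (66.52.0.0 - 66.53.255.255)
Most specific is 66.52.0.0/15.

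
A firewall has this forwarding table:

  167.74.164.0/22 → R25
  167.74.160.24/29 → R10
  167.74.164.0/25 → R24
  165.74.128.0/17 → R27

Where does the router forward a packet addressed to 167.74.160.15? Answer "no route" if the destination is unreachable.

no route

No entry's prefix contains 167.74.160.15; there is no default route.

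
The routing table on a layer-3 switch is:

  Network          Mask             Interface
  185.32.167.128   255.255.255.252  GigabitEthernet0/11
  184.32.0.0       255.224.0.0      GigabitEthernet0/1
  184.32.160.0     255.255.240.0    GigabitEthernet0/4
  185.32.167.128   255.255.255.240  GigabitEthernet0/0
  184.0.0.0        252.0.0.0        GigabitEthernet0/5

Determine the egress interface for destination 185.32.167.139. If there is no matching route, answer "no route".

GigabitEthernet0/0

Routes whose prefix contains 185.32.167.139:
  184.0.0.0/6 (184.0.0.0 - 187.255.255.255) -> GigabitEthernet0/5
  185.32.167.128/28 (185.32.167.128 - 185.32.167.143) -> GigabitEthernet0/0
More-specific entries that do NOT match:
  185.32.167.128/30 (185.32.167.128 - 185.32.167.131) does not contain 185.32.167.139
Longest matching prefix is /28 -> interface GigabitEthernet0/0.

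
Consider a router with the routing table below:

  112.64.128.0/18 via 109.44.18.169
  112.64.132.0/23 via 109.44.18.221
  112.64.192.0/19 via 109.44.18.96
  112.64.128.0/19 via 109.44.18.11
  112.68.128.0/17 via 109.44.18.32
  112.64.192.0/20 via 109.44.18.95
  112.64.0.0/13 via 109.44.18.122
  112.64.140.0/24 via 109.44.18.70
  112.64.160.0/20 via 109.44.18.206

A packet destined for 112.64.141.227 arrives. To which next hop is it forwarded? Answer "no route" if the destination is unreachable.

Routes whose prefix contains 112.64.141.227:
  112.64.0.0/13 (112.64.0.0 - 112.71.255.255) -> 109.44.18.122
  112.64.128.0/18 (112.64.128.0 - 112.64.191.255) -> 109.44.18.169
  112.64.128.0/19 (112.64.128.0 - 112.64.159.255) -> 109.44.18.11
More-specific entries that do NOT match:
  112.64.140.0/24 (112.64.140.0 - 112.64.140.255) does not contain 112.64.141.227
  112.64.132.0/23 (112.64.132.0 - 112.64.133.255) does not contain 112.64.141.227
  112.64.192.0/20 (112.64.192.0 - 112.64.207.255) does not contain 112.64.141.227
  112.64.160.0/20 (112.64.160.0 - 112.64.175.255) does not contain 112.64.141.227
Longest matching prefix is /19 -> next hop 109.44.18.11.

109.44.18.11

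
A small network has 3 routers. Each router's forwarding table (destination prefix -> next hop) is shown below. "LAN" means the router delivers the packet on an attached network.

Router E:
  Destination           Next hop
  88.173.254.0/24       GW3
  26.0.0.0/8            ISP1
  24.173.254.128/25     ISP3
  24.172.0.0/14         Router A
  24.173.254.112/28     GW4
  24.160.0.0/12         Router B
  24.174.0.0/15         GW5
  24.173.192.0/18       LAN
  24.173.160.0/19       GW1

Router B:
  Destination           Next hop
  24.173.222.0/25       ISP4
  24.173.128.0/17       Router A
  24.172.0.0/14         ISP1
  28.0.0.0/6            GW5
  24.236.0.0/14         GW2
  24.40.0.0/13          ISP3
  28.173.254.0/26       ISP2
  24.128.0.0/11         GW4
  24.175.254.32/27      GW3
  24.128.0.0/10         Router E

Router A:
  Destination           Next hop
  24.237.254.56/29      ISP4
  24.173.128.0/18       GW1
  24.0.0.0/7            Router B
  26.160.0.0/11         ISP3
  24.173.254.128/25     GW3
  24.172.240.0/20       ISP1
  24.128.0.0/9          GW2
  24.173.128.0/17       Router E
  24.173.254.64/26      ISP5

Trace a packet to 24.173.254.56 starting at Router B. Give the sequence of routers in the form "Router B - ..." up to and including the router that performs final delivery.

Router B - Router A - Router E

At Router B: longest match for 24.173.254.56 is 24.173.128.0/17 -> Router A
At Router A: longest match for 24.173.254.56 is 24.173.128.0/17 -> Router E
At Router E: longest match for 24.173.254.56 is 24.173.192.0/18 -> LAN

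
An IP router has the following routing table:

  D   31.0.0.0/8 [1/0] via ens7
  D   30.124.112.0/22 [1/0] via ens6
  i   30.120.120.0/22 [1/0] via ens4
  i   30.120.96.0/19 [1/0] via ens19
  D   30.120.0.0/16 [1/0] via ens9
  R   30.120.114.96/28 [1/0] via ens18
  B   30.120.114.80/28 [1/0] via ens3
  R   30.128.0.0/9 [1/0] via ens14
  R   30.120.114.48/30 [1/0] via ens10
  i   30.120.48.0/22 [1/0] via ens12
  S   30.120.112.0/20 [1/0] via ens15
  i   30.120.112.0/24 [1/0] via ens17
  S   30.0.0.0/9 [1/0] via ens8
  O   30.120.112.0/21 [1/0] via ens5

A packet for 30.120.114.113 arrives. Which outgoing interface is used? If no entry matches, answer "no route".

Routes whose prefix contains 30.120.114.113:
  30.0.0.0/9 (30.0.0.0 - 30.127.255.255) -> ens8
  30.120.0.0/16 (30.120.0.0 - 30.120.255.255) -> ens9
  30.120.96.0/19 (30.120.96.0 - 30.120.127.255) -> ens19
  30.120.112.0/20 (30.120.112.0 - 30.120.127.255) -> ens15
  30.120.112.0/21 (30.120.112.0 - 30.120.119.255) -> ens5
More-specific entries that do NOT match:
  30.120.114.48/30 (30.120.114.48 - 30.120.114.51) does not contain 30.120.114.113
  30.120.114.96/28 (30.120.114.96 - 30.120.114.111) does not contain 30.120.114.113
  30.120.114.80/28 (30.120.114.80 - 30.120.114.95) does not contain 30.120.114.113
  30.120.112.0/24 (30.120.112.0 - 30.120.112.255) does not contain 30.120.114.113
  30.124.112.0/22 (30.124.112.0 - 30.124.115.255) does not contain 30.120.114.113
  30.120.120.0/22 (30.120.120.0 - 30.120.123.255) does not contain 30.120.114.113
  30.120.48.0/22 (30.120.48.0 - 30.120.51.255) does not contain 30.120.114.113
Longest matching prefix is /21 -> interface ens5.

ens5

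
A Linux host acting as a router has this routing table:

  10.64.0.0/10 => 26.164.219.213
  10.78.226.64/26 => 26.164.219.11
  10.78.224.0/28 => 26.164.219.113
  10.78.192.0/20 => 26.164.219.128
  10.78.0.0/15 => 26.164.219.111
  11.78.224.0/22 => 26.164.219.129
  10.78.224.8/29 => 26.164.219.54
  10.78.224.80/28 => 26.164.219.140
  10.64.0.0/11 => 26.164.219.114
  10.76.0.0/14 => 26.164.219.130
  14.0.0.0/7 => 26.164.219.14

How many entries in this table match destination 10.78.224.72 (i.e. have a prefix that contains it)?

4

Prefixes containing 10.78.224.72:
  10.64.0.0/10 (10.64.0.0 - 10.127.255.255)
  10.64.0.0/11 (10.64.0.0 - 10.95.255.255)
  10.76.0.0/14 (10.76.0.0 - 10.79.255.255)
  10.78.0.0/15 (10.78.0.0 - 10.79.255.255)
Total matching entries: 4.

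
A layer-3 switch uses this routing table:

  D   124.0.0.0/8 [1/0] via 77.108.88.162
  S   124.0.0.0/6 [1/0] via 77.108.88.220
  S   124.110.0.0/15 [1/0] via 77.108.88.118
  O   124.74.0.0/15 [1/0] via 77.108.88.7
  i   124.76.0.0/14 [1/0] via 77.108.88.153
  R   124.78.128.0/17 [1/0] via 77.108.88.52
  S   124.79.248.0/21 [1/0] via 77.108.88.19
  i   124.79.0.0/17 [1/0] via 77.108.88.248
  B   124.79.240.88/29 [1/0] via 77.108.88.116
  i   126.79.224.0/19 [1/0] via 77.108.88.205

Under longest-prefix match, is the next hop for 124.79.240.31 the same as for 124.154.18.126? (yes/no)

no

124.79.240.31: longest match 124.76.0.0/14 -> 77.108.88.153
124.154.18.126: longest match 124.0.0.0/8 -> 77.108.88.162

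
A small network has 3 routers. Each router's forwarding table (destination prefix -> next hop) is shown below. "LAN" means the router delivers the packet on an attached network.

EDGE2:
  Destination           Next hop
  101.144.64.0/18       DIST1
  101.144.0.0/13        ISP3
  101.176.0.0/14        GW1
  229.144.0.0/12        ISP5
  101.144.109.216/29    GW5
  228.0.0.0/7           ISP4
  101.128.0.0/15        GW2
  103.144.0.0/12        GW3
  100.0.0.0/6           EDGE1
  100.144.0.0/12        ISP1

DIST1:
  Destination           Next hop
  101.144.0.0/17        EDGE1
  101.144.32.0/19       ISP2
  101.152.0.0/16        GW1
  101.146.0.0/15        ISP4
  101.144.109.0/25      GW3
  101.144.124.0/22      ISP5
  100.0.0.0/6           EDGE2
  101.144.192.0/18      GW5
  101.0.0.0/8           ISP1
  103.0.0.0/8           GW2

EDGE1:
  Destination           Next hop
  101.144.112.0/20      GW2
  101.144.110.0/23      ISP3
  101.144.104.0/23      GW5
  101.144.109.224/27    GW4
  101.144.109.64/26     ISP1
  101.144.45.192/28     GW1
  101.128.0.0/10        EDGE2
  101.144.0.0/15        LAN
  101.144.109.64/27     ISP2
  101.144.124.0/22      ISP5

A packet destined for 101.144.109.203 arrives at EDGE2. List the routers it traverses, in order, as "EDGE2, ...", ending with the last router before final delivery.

At EDGE2: longest match for 101.144.109.203 is 101.144.64.0/18 -> DIST1
At DIST1: longest match for 101.144.109.203 is 101.144.0.0/17 -> EDGE1
At EDGE1: longest match for 101.144.109.203 is 101.144.0.0/15 -> LAN

EDGE2, DIST1, EDGE1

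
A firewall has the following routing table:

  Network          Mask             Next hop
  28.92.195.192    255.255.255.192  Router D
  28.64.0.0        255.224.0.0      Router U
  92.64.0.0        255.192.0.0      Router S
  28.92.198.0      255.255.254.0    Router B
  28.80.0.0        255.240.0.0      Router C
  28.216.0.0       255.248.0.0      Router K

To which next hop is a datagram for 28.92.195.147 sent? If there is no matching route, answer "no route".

Router C

Routes whose prefix contains 28.92.195.147:
  28.64.0.0/11 (28.64.0.0 - 28.95.255.255) -> Router U
  28.80.0.0/12 (28.80.0.0 - 28.95.255.255) -> Router C
More-specific entries that do NOT match:
  28.92.195.192/26 (28.92.195.192 - 28.92.195.255) does not contain 28.92.195.147
  28.92.198.0/23 (28.92.198.0 - 28.92.199.255) does not contain 28.92.195.147
  28.216.0.0/13 (28.216.0.0 - 28.223.255.255) does not contain 28.92.195.147
Longest matching prefix is /12 -> next hop Router C.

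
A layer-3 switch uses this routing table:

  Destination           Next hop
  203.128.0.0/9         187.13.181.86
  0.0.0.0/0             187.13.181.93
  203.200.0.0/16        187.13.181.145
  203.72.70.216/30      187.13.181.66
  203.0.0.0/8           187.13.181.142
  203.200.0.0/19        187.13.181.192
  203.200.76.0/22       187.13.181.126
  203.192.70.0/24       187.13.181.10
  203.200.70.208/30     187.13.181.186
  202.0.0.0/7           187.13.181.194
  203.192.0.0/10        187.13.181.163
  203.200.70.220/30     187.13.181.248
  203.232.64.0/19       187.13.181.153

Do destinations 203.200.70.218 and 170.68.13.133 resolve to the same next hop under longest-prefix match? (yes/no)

no

203.200.70.218: longest match 203.200.0.0/16 -> 187.13.181.145
170.68.13.133: longest match 0.0.0.0/0 -> 187.13.181.93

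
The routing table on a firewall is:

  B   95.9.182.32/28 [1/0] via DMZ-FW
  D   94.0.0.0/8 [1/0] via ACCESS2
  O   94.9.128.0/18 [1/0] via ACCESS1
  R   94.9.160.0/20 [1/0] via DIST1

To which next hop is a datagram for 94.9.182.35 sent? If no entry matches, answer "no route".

ACCESS1

Routes whose prefix contains 94.9.182.35:
  94.0.0.0/8 (94.0.0.0 - 94.255.255.255) -> ACCESS2
  94.9.128.0/18 (94.9.128.0 - 94.9.191.255) -> ACCESS1
More-specific entries that do NOT match:
  95.9.182.32/28 (95.9.182.32 - 95.9.182.47) does not contain 94.9.182.35
  94.9.160.0/20 (94.9.160.0 - 94.9.175.255) does not contain 94.9.182.35
Longest matching prefix is /18 -> next hop ACCESS1.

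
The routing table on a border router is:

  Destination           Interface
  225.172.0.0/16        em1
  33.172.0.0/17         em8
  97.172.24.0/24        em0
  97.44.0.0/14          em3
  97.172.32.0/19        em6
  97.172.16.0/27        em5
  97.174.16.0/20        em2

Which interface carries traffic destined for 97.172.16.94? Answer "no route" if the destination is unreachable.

no route

No entry's prefix contains 97.172.16.94; there is no default route.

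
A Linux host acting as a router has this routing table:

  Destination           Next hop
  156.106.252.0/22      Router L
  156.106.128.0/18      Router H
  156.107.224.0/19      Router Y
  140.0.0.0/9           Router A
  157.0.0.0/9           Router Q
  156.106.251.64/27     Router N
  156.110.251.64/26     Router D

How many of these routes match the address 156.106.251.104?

No listed prefix contains 156.106.251.104.
Total matching entries: 0.

0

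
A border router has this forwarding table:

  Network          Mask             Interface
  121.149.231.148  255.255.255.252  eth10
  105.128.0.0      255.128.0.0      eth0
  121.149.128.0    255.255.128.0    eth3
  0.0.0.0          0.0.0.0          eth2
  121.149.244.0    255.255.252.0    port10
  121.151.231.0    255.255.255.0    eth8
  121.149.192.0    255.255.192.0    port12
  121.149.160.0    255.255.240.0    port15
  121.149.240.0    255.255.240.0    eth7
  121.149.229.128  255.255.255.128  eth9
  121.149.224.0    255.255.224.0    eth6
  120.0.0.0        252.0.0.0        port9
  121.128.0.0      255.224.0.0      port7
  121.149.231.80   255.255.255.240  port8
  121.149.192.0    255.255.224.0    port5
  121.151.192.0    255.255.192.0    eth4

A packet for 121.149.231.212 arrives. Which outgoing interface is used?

Routes whose prefix contains 121.149.231.212:
  0.0.0.0/0 (default, matches everything) -> eth2
  120.0.0.0/6 (120.0.0.0 - 123.255.255.255) -> port9
  121.128.0.0/11 (121.128.0.0 - 121.159.255.255) -> port7
  121.149.128.0/17 (121.149.128.0 - 121.149.255.255) -> eth3
  121.149.192.0/18 (121.149.192.0 - 121.149.255.255) -> port12
  121.149.224.0/19 (121.149.224.0 - 121.149.255.255) -> eth6
More-specific entries that do NOT match:
  121.149.231.148/30 (121.149.231.148 - 121.149.231.151) does not contain 121.149.231.212
  121.149.231.80/28 (121.149.231.80 - 121.149.231.95) does not contain 121.149.231.212
  121.149.229.128/25 (121.149.229.128 - 121.149.229.255) does not contain 121.149.231.212
  121.151.231.0/24 (121.151.231.0 - 121.151.231.255) does not contain 121.149.231.212
  121.149.244.0/22 (121.149.244.0 - 121.149.247.255) does not contain 121.149.231.212
  121.149.160.0/20 (121.149.160.0 - 121.149.175.255) does not contain 121.149.231.212
  121.149.240.0/20 (121.149.240.0 - 121.149.255.255) does not contain 121.149.231.212
Longest matching prefix is /19 -> interface eth6.

eth6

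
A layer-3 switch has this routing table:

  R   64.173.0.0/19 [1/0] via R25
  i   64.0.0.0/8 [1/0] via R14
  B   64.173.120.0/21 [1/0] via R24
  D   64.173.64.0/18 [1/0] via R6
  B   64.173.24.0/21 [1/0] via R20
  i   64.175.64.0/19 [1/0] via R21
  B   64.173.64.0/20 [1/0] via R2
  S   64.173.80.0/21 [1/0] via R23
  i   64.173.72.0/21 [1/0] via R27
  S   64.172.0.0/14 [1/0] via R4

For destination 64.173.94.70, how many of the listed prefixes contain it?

Prefixes containing 64.173.94.70:
  64.0.0.0/8 (64.0.0.0 - 64.255.255.255)
  64.172.0.0/14 (64.172.0.0 - 64.175.255.255)
  64.173.64.0/18 (64.173.64.0 - 64.173.127.255)
Total matching entries: 3.

3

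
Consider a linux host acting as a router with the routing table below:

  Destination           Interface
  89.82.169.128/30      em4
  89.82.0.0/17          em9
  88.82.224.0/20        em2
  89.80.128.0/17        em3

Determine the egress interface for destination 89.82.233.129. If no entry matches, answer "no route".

no route

No entry's prefix contains 89.82.233.129; there is no default route.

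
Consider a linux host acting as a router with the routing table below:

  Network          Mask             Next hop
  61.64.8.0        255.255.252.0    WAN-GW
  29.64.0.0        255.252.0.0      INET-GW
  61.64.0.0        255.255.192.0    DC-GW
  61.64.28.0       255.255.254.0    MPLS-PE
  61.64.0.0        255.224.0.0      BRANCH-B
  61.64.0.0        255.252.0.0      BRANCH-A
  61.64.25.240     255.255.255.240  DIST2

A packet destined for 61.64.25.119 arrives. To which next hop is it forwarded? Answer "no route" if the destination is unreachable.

Routes whose prefix contains 61.64.25.119:
  61.64.0.0/11 (61.64.0.0 - 61.95.255.255) -> BRANCH-B
  61.64.0.0/14 (61.64.0.0 - 61.67.255.255) -> BRANCH-A
  61.64.0.0/18 (61.64.0.0 - 61.64.63.255) -> DC-GW
More-specific entries that do NOT match:
  61.64.25.240/28 (61.64.25.240 - 61.64.25.255) does not contain 61.64.25.119
  61.64.28.0/23 (61.64.28.0 - 61.64.29.255) does not contain 61.64.25.119
  61.64.8.0/22 (61.64.8.0 - 61.64.11.255) does not contain 61.64.25.119
Longest matching prefix is /18 -> next hop DC-GW.

DC-GW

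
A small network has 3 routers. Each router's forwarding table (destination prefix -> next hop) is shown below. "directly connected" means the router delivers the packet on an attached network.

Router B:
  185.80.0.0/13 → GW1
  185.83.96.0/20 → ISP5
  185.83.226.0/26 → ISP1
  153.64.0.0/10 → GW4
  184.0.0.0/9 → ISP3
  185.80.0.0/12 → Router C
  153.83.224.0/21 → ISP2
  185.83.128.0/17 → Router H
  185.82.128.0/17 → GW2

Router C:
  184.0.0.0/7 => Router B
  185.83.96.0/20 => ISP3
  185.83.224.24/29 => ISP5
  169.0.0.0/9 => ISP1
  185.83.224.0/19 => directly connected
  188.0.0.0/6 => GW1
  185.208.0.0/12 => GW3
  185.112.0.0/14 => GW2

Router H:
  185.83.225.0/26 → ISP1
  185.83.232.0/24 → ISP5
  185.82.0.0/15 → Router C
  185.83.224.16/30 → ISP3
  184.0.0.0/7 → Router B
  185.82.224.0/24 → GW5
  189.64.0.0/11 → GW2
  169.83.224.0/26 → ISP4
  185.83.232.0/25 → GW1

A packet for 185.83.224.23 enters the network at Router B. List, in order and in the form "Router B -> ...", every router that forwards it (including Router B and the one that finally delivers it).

At Router B: longest match for 185.83.224.23 is 185.83.128.0/17 -> Router H
At Router H: longest match for 185.83.224.23 is 185.82.0.0/15 -> Router C
At Router C: longest match for 185.83.224.23 is 185.83.224.0/19 -> directly connected

Router B -> Router H -> Router C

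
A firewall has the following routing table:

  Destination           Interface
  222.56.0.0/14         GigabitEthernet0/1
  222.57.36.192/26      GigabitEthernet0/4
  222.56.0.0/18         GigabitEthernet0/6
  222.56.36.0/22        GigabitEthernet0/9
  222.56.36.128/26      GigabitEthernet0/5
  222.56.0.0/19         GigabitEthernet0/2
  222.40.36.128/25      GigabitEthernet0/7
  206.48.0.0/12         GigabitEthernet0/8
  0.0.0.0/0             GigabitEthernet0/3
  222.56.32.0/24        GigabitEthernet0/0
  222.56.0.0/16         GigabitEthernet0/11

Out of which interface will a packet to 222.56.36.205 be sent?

GigabitEthernet0/9

Routes whose prefix contains 222.56.36.205:
  0.0.0.0/0 (default, matches everything) -> GigabitEthernet0/3
  222.56.0.0/14 (222.56.0.0 - 222.59.255.255) -> GigabitEthernet0/1
  222.56.0.0/16 (222.56.0.0 - 222.56.255.255) -> GigabitEthernet0/11
  222.56.0.0/18 (222.56.0.0 - 222.56.63.255) -> GigabitEthernet0/6
  222.56.36.0/22 (222.56.36.0 - 222.56.39.255) -> GigabitEthernet0/9
More-specific entries that do NOT match:
  222.57.36.192/26 (222.57.36.192 - 222.57.36.255) does not contain 222.56.36.205
  222.56.36.128/26 (222.56.36.128 - 222.56.36.191) does not contain 222.56.36.205
  222.40.36.128/25 (222.40.36.128 - 222.40.36.255) does not contain 222.56.36.205
  222.56.32.0/24 (222.56.32.0 - 222.56.32.255) does not contain 222.56.36.205
Longest matching prefix is /22 -> interface GigabitEthernet0/9.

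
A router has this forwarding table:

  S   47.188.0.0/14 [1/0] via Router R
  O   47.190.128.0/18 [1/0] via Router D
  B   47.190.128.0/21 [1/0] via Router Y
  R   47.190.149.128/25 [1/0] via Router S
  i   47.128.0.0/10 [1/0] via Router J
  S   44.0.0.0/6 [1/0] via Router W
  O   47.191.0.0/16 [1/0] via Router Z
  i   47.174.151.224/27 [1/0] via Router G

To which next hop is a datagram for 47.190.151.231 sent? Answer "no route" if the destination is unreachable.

Routes whose prefix contains 47.190.151.231:
  44.0.0.0/6 (44.0.0.0 - 47.255.255.255) -> Router W
  47.128.0.0/10 (47.128.0.0 - 47.191.255.255) -> Router J
  47.188.0.0/14 (47.188.0.0 - 47.191.255.255) -> Router R
  47.190.128.0/18 (47.190.128.0 - 47.190.191.255) -> Router D
More-specific entries that do NOT match:
  47.174.151.224/27 (47.174.151.224 - 47.174.151.255) does not contain 47.190.151.231
  47.190.149.128/25 (47.190.149.128 - 47.190.149.255) does not contain 47.190.151.231
  47.190.128.0/21 (47.190.128.0 - 47.190.135.255) does not contain 47.190.151.231
Longest matching prefix is /18 -> next hop Router D.

Router D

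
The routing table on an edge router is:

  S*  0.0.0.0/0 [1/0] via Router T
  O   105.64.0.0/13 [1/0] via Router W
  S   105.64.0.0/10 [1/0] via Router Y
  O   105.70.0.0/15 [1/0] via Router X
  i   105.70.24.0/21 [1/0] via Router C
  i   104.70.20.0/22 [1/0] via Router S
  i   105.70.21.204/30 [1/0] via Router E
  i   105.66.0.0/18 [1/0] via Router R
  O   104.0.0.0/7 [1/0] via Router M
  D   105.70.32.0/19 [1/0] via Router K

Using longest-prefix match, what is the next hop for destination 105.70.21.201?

Routes whose prefix contains 105.70.21.201:
  0.0.0.0/0 (default, matches everything) -> Router T
  104.0.0.0/7 (104.0.0.0 - 105.255.255.255) -> Router M
  105.64.0.0/10 (105.64.0.0 - 105.127.255.255) -> Router Y
  105.64.0.0/13 (105.64.0.0 - 105.71.255.255) -> Router W
  105.70.0.0/15 (105.70.0.0 - 105.71.255.255) -> Router X
More-specific entries that do NOT match:
  105.70.21.204/30 (105.70.21.204 - 105.70.21.207) does not contain 105.70.21.201
  104.70.20.0/22 (104.70.20.0 - 104.70.23.255) does not contain 105.70.21.201
  105.70.24.0/21 (105.70.24.0 - 105.70.31.255) does not contain 105.70.21.201
  105.70.32.0/19 (105.70.32.0 - 105.70.63.255) does not contain 105.70.21.201
  105.66.0.0/18 (105.66.0.0 - 105.66.63.255) does not contain 105.70.21.201
Longest matching prefix is /15 -> next hop Router X.

Router X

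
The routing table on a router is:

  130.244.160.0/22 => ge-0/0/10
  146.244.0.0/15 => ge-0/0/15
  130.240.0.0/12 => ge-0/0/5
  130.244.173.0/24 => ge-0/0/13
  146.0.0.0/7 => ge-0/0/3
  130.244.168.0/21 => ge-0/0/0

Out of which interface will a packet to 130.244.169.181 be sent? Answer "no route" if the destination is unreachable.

ge-0/0/0

Routes whose prefix contains 130.244.169.181:
  130.240.0.0/12 (130.240.0.0 - 130.255.255.255) -> ge-0/0/5
  130.244.168.0/21 (130.244.168.0 - 130.244.175.255) -> ge-0/0/0
More-specific entries that do NOT match:
  130.244.173.0/24 (130.244.173.0 - 130.244.173.255) does not contain 130.244.169.181
  130.244.160.0/22 (130.244.160.0 - 130.244.163.255) does not contain 130.244.169.181
Longest matching prefix is /21 -> interface ge-0/0/0.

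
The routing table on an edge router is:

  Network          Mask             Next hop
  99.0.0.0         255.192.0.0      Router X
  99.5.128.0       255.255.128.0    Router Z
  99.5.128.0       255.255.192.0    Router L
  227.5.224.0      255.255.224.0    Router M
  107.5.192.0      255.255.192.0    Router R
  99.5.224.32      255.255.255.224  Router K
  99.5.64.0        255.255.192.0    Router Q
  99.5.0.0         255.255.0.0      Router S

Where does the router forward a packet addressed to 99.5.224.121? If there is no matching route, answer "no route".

Router Z

Routes whose prefix contains 99.5.224.121:
  99.0.0.0/10 (99.0.0.0 - 99.63.255.255) -> Router X
  99.5.0.0/16 (99.5.0.0 - 99.5.255.255) -> Router S
  99.5.128.0/17 (99.5.128.0 - 99.5.255.255) -> Router Z
More-specific entries that do NOT match:
  99.5.224.32/27 (99.5.224.32 - 99.5.224.63) does not contain 99.5.224.121
  227.5.224.0/19 (227.5.224.0 - 227.5.255.255) does not contain 99.5.224.121
  99.5.128.0/18 (99.5.128.0 - 99.5.191.255) does not contain 99.5.224.121
  107.5.192.0/18 (107.5.192.0 - 107.5.255.255) does not contain 99.5.224.121
  99.5.64.0/18 (99.5.64.0 - 99.5.127.255) does not contain 99.5.224.121
Longest matching prefix is /17 -> next hop Router Z.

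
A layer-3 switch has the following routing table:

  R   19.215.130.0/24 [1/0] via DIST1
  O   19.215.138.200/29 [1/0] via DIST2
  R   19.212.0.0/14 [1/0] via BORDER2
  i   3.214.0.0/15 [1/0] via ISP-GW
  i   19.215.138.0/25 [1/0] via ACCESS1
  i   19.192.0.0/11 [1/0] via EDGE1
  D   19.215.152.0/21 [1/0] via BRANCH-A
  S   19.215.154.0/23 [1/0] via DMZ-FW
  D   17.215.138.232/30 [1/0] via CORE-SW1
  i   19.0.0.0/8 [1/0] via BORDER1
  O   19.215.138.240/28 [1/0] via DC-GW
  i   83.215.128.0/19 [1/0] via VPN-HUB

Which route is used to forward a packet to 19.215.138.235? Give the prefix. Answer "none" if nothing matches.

19.212.0.0/14

Entries matching 19.215.138.235:
  19.0.0.0/8 (19.0.0.0 - 19.255.255.255)
  19.192.0.0/11 (19.192.0.0 - 19.223.255.255)
  19.212.0.0/14 (19.212.0.0 - 19.215.255.255)
Most specific is 19.212.0.0/14.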